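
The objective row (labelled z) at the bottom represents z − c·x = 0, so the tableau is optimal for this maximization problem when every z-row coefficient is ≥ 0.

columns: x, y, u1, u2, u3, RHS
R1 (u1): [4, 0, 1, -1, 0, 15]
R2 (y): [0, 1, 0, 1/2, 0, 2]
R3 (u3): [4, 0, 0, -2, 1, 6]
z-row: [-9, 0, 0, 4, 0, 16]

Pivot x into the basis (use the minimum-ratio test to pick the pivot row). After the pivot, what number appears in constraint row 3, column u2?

-1/2

Ratio test on column x — row 1: 15/4 = 15/4; row 2: entry 0 ≤ 0; row 3: 6/4 = 3/2. Minimum is 3/2 at row 3 (u3 leaves); pivot element 4.
Divide row 3 by 4; eliminate column x from the other rows.
In the new row 3, the u2 entry is the old entry divided by the pivot: (-2)/4 = -1/2.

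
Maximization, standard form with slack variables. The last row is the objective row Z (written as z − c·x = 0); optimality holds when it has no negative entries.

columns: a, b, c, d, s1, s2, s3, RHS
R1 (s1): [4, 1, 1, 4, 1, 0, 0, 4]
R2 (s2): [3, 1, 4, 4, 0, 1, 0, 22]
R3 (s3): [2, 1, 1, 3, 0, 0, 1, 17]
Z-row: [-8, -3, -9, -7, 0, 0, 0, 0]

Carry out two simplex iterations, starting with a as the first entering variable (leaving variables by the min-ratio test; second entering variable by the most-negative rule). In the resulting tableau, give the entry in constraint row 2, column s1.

Ratio test on column a — row 1: 4/4 = 1; row 2: 22/3 = 22/3; row 3: 17/2 = 17/2. Minimum is 1 at row 1 (s1 leaves); pivot element 4.
Divide row 1 by 4; eliminate column a from the other rows.
Second iteration: most negative Z-row entry is -7 in column c, so c enters.
Ratio test on column c — row 1: 1/(1/4) = 4; row 2: 19/(13/4) = 76/13; row 3: 15/(1/2) = 30. Minimum is 4 at row 1 (a leaves); pivot element 1/4.
Divide row 1 by 1/4; eliminate column c from the other rows.
After both pivots, the entry at constraint row 2, column s1 is -4.

-4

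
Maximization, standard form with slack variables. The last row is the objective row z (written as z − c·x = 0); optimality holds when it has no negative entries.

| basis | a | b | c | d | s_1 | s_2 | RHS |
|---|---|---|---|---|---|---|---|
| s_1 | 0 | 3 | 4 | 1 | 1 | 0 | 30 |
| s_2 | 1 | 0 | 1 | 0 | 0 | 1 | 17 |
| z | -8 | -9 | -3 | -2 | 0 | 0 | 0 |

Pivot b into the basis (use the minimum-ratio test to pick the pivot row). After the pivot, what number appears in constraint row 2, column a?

1

Ratio test on column b — row 1: 30/3 = 10; row 2: entry 0 ≤ 0. Minimum is 10 at row 1 (s_1 leaves); pivot element 3.
Divide row 1 by 3; eliminate column b from the other rows.
Row 2 update in column a: 1 − 0·0 = 1.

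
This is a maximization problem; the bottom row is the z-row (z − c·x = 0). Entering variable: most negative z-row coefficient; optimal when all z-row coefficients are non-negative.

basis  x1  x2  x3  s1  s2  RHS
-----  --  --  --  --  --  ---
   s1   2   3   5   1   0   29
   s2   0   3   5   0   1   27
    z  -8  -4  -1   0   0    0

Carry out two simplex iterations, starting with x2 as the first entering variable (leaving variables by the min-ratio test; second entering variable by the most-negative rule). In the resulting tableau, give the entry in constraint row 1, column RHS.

Ratio test on column x2 — row 1: 29/3 = 29/3; row 2: 27/3 = 9. Minimum is 9 at row 2 (s2 leaves); pivot element 3.
Divide row 2 by 3; eliminate column x2 from the other rows.
Second iteration: most negative z-row entry is -8 in column x1, so x1 enters.
Ratio test on column x1 — row 1: 2/2 = 1; row 2: entry 0 ≤ 0. Minimum is 1 at row 1 (s1 leaves); pivot element 2.
Divide row 1 by 2; eliminate column x1 from the other rows.
After both pivots, the entry at constraint row 1, column RHS is 1.

1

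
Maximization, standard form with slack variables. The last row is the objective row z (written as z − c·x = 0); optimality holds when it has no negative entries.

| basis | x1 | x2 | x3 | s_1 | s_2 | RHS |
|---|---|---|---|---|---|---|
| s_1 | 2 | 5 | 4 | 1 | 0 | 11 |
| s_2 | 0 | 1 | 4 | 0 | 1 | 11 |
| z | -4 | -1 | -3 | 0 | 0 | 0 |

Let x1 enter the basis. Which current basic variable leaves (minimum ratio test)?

Column x1 entries and ratios — s_1: 11/2 = 11/2; s_2: 0 ≤ 0, skip.
Smallest ratio is 11/2 in the row of s_1, so s_1 leaves.

s_1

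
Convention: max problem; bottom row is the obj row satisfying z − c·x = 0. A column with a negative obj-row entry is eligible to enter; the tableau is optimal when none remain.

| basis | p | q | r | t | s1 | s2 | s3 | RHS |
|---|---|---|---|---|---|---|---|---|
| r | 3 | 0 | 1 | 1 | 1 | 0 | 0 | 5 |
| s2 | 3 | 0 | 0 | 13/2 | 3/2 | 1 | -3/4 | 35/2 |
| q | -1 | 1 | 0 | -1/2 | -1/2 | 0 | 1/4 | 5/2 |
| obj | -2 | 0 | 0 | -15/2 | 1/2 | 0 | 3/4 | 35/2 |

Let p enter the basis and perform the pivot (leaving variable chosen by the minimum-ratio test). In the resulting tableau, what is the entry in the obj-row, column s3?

Ratio test on column p — row 1: 5/3 = 5/3; row 2: (35/2)/3 = 35/6; row 3: entry -1 ≤ 0. Minimum is 5/3 at row 1 (r leaves); pivot element 3.
Divide row 1 by 3; eliminate column p from the other rows.
obj-row update in column s3: 3/4 − (-2)·0 = 3/4.

3/4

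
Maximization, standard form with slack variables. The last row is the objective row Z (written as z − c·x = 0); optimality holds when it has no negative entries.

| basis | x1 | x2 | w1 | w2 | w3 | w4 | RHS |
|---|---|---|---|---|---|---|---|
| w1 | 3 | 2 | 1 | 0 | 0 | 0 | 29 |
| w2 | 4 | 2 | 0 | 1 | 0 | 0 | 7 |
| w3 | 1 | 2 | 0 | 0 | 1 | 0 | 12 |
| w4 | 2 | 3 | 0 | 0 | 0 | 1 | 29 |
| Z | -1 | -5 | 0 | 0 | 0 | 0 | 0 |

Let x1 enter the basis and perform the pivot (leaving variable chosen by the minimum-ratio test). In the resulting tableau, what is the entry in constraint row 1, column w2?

-3/4

Ratio test on column x1 — row 1: 29/3 = 29/3; row 2: 7/4 = 7/4; row 3: 12/1 = 12; row 4: 29/2 = 29/2. Minimum is 7/4 at row 2 (w2 leaves); pivot element 4.
Divide row 2 by 4; eliminate column x1 from the other rows.
Row 1 update in column w2: 0 − 3·(1/4) = -3/4.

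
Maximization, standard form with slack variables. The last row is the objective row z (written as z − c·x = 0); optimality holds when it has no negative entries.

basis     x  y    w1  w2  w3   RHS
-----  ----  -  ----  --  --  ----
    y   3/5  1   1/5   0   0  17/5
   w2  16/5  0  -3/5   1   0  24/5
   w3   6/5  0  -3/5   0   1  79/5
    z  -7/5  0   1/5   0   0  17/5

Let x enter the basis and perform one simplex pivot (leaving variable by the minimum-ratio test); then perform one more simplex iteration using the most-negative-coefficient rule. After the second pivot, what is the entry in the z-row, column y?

Ratio test on column x — row 1: (17/5)/(3/5) = 17/3; row 2: (24/5)/(16/5) = 3/2; row 3: (79/5)/(6/5) = 79/6. Minimum is 3/2 at row 2 (w2 leaves); pivot element 16/5.
Divide row 2 by 16/5; eliminate column x from the other rows.
Second iteration: most negative z-row entry is -1/16 in column w1, so w1 enters.
Ratio test on column w1 — row 1: (5/2)/(5/16) = 8; row 2: entry -3/16 ≤ 0; row 3: entry -3/8 ≤ 0. Minimum is 8 at row 1 (y leaves); pivot element 5/16.
Divide row 1 by 5/16; eliminate column w1 from the other rows.
After both pivots, the entry at the z-row, column y is 1/5.

1/5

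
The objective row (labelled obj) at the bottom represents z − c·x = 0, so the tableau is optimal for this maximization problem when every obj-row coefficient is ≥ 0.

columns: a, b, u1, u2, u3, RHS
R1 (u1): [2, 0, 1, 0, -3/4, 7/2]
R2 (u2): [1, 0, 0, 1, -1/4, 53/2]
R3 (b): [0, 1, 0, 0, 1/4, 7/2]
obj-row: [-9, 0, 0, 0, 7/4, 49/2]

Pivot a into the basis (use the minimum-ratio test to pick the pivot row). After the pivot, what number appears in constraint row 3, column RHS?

Ratio test on column a — row 1: (7/2)/2 = 7/4; row 2: (53/2)/1 = 53/2; row 3: entry 0 ≤ 0. Minimum is 7/4 at row 1 (u1 leaves); pivot element 2.
Divide row 1 by 2; eliminate column a from the other rows.
Row 3 update in column RHS: 7/2 − 0·(7/4) = 7/2.

7/2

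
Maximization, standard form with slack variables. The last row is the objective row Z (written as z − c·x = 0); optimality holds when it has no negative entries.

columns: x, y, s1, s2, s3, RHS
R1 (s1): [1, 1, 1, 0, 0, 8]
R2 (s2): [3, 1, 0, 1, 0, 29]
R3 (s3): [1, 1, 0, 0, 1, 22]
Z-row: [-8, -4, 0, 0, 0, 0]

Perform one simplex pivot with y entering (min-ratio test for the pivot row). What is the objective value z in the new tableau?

Ratio test on column y — row 1: 8/1 = 8; row 2: 29/1 = 29; row 3: 22/1 = 22. Minimum is 8 at row 1 (s1 leaves); pivot element 1.
Pivot on row 1; the Z-row RHS becomes 0 − (-4)·8 = 32.

32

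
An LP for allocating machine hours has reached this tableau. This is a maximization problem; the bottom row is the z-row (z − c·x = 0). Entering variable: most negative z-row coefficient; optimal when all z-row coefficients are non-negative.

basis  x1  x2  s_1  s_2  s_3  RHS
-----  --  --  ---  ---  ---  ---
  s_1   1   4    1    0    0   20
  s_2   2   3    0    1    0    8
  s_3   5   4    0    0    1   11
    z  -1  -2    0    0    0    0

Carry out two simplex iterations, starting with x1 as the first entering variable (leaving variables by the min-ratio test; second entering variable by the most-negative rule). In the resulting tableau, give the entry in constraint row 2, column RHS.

18/7

Ratio test on column x1 — row 1: 20/1 = 20; row 2: 8/2 = 4; row 3: 11/5 = 11/5. Minimum is 11/5 at row 3 (s_3 leaves); pivot element 5.
Divide row 3 by 5; eliminate column x1 from the other rows.
Second iteration: most negative z-row entry is -6/5 in column x2, so x2 enters.
Ratio test on column x2 — row 1: (89/5)/(16/5) = 89/16; row 2: (18/5)/(7/5) = 18/7; row 3: (11/5)/(4/5) = 11/4. Minimum is 18/7 at row 2 (s_2 leaves); pivot element 7/5.
Divide row 2 by 7/5; eliminate column x2 from the other rows.
After both pivots, the entry at constraint row 2, column RHS is 18/7.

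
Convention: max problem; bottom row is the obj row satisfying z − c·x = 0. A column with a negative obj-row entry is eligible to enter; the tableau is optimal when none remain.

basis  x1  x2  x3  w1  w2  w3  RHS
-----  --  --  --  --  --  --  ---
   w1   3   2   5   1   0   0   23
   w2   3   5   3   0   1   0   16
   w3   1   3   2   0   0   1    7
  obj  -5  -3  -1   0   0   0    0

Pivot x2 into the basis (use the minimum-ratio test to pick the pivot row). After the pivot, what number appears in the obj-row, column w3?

1

Ratio test on column x2 — row 1: 23/2 = 23/2; row 2: 16/5 = 16/5; row 3: 7/3 = 7/3. Minimum is 7/3 at row 3 (w3 leaves); pivot element 3.
Divide row 3 by 3; eliminate column x2 from the other rows.
obj-row update in column w3: 0 − (-3)·(1/3) = 1.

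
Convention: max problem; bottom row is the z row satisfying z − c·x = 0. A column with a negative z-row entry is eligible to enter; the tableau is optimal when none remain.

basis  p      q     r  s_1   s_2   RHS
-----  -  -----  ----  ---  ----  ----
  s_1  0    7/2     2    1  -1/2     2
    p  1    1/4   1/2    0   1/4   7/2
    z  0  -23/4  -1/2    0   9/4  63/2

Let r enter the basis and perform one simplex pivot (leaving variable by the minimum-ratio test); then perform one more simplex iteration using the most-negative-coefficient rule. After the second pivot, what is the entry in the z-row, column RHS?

487/14

Ratio test on column r — row 1: 2/2 = 1; row 2: (7/2)/(1/2) = 7. Minimum is 1 at row 1 (s_1 leaves); pivot element 2.
Divide row 1 by 2; eliminate column r from the other rows.
Second iteration: most negative z-row entry is -39/8 in column q, so q enters.
Ratio test on column q — row 1: 1/(7/4) = 4/7; row 2: entry -5/8 ≤ 0. Minimum is 4/7 at row 1 (r leaves); pivot element 7/4.
Divide row 1 by 7/4; eliminate column q from the other rows.
After both pivots, the entry at the z-row, column RHS is 487/14.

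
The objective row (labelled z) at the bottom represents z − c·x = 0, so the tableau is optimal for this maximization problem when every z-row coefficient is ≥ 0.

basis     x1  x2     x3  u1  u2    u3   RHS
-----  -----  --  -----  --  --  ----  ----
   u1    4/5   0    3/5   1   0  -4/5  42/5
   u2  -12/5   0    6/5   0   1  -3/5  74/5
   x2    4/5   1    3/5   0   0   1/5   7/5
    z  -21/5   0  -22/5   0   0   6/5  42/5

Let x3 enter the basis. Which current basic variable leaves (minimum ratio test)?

Column x3 entries and ratios — u1: (42/5)/(3/5) = 14; u2: (74/5)/(6/5) = 37/3; x2: (7/5)/(3/5) = 7/3.
Smallest ratio is 7/3 in the row of x2, so x2 leaves.

x2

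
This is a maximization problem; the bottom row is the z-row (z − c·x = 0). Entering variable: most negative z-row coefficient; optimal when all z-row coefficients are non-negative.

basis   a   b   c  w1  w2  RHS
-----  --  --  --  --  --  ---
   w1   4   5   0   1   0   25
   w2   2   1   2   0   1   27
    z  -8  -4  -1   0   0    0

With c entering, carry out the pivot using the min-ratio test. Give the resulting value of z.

27/2

Ratio test on column c — row 1: entry 0 ≤ 0; row 2: 27/2 = 27/2. Minimum is 27/2 at row 2 (w2 leaves); pivot element 2.
Pivot on row 2; the z-row RHS becomes 0 − (-1)·(27/2) = 27/2.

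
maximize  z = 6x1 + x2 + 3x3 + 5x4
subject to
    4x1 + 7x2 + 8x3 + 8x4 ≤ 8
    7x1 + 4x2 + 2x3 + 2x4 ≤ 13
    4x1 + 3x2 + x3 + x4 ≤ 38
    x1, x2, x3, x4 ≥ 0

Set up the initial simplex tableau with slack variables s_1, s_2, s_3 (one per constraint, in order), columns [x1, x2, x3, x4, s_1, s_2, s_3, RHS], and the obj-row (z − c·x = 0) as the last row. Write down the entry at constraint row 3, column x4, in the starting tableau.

Constraint 3 has coefficient 1 on x4.

1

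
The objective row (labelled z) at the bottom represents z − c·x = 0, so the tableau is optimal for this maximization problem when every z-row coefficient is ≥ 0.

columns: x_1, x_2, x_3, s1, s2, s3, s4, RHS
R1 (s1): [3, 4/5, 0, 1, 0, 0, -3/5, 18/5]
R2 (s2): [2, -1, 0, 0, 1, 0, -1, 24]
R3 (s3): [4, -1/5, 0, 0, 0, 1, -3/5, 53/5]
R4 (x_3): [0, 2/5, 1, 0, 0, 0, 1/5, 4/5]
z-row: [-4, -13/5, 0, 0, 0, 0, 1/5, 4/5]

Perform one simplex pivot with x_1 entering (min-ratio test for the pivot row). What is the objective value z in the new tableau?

28/5

Ratio test on column x_1 — row 1: (18/5)/3 = 6/5; row 2: 24/2 = 12; row 3: (53/5)/4 = 53/20; row 4: entry 0 ≤ 0. Minimum is 6/5 at row 1 (s1 leaves); pivot element 3.
Pivot on row 1; the z-row RHS becomes 4/5 − (-4)·(6/5) = 28/5.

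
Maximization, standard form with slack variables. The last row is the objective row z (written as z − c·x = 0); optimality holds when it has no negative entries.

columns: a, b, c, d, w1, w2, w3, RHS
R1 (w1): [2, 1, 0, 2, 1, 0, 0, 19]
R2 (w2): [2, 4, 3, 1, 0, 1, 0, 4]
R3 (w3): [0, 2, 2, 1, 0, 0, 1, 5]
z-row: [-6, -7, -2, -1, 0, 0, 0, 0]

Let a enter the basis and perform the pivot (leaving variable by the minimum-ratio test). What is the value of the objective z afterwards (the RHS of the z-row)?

12

Ratio test on column a — row 1: 19/2 = 19/2; row 2: 4/2 = 2; row 3: entry 0 ≤ 0. Minimum is 2 at row 2 (w2 leaves); pivot element 2.
Pivot on row 2; the z-row RHS becomes 0 − (-6)·2 = 12.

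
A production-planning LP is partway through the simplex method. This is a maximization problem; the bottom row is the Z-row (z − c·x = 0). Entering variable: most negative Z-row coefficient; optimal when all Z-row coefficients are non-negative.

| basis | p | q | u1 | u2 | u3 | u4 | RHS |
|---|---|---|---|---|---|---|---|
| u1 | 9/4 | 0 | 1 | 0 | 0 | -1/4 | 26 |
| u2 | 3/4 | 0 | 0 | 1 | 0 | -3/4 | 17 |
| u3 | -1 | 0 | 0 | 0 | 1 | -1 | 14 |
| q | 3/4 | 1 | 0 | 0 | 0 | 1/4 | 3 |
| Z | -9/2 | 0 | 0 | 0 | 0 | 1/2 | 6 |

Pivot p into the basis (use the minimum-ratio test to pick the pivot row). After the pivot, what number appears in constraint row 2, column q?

-1

Ratio test on column p — row 1: 26/(9/4) = 104/9; row 2: 17/(3/4) = 68/3; row 3: entry -1 ≤ 0; row 4: 3/(3/4) = 4. Minimum is 4 at row 4 (q leaves); pivot element 3/4.
Divide row 4 by 3/4; eliminate column p from the other rows.
Row 2 update in column q: 0 − (3/4)·(4/3) = -1.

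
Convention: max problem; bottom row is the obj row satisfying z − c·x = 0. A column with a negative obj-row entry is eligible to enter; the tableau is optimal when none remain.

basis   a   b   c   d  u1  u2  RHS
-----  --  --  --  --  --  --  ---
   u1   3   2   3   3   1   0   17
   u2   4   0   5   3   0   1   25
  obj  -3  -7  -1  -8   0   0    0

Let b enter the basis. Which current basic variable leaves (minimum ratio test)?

u1

Column b entries and ratios — u1: 17/2 = 17/2; u2: 0 ≤ 0, skip.
Smallest ratio is 17/2 in the row of u1, so u1 leaves.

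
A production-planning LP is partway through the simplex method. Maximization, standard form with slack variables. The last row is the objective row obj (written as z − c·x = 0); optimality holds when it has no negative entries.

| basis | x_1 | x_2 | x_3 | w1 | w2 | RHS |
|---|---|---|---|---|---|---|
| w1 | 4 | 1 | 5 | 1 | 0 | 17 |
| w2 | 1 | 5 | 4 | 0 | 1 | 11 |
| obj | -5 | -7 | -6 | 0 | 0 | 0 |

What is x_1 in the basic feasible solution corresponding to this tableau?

x_1 is not in the basis, so in the current basic feasible solution x_1 = 0.

0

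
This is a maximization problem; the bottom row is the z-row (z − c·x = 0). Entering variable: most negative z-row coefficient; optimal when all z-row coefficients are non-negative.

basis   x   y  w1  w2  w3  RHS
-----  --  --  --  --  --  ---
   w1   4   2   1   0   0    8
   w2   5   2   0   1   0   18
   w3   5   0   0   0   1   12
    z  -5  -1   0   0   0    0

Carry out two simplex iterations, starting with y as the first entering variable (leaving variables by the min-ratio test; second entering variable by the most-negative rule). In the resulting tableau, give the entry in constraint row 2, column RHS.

8

Ratio test on column y — row 1: 8/2 = 4; row 2: 18/2 = 9; row 3: entry 0 ≤ 0. Minimum is 4 at row 1 (w1 leaves); pivot element 2.
Divide row 1 by 2; eliminate column y from the other rows.
Second iteration: most negative z-row entry is -3 in column x, so x enters.
Ratio test on column x — row 1: 4/2 = 2; row 2: 10/1 = 10; row 3: 12/5 = 12/5. Minimum is 2 at row 1 (y leaves); pivot element 2.
Divide row 1 by 2; eliminate column x from the other rows.
After both pivots, the entry at constraint row 2, column RHS is 8.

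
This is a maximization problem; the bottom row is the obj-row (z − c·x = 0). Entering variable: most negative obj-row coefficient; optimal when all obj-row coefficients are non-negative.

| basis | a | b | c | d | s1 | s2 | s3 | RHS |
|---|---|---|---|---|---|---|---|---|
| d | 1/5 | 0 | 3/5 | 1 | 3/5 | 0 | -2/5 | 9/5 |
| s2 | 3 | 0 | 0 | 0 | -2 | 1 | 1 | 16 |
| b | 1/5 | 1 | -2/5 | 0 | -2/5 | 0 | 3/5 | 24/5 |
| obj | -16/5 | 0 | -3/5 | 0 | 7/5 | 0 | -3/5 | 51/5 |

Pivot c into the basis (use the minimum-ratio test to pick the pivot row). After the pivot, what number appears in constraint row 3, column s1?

0

Ratio test on column c — row 1: (9/5)/(3/5) = 3; row 2: entry 0 ≤ 0; row 3: entry -2/5 ≤ 0. Minimum is 3 at row 1 (d leaves); pivot element 3/5.
Divide row 1 by 3/5; eliminate column c from the other rows.
Row 3 update in column s1: -2/5 − (-2/5)·1 = 0.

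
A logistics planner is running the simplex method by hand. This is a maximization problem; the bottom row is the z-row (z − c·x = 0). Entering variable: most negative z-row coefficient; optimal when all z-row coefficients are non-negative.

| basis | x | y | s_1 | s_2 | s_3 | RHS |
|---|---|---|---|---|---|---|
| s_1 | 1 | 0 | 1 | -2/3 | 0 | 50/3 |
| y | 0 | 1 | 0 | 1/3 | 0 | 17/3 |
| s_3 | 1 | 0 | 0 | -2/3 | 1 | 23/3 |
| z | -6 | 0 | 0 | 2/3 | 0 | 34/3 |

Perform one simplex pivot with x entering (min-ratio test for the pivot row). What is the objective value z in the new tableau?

Ratio test on column x — row 1: (50/3)/1 = 50/3; row 2: entry 0 ≤ 0; row 3: (23/3)/1 = 23/3. Minimum is 23/3 at row 3 (s_3 leaves); pivot element 1.
Pivot on row 3; the z-row RHS becomes 34/3 − (-6)·(23/3) = 172/3.

172/3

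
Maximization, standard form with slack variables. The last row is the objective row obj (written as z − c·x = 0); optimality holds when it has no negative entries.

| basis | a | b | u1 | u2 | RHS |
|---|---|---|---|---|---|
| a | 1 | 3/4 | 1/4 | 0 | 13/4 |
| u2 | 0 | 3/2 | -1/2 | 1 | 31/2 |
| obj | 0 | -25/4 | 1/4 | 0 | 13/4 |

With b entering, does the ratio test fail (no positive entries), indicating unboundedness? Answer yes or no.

no

Column b has positive entries in row(s) 1, 2, so the ratio test bounds it — not unbounded.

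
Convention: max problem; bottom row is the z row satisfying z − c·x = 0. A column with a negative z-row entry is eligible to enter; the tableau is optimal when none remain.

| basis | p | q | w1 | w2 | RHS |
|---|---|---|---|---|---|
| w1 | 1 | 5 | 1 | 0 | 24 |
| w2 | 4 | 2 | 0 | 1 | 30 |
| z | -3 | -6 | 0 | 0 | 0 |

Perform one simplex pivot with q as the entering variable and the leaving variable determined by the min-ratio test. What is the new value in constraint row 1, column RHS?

Ratio test on column q — row 1: 24/5 = 24/5; row 2: 30/2 = 15. Minimum is 24/5 at row 1 (w1 leaves); pivot element 5.
Divide row 1 by 5; eliminate column q from the other rows.
In the new row 1, the RHS entry is the old entry divided by the pivot: 24/5 = 24/5.

24/5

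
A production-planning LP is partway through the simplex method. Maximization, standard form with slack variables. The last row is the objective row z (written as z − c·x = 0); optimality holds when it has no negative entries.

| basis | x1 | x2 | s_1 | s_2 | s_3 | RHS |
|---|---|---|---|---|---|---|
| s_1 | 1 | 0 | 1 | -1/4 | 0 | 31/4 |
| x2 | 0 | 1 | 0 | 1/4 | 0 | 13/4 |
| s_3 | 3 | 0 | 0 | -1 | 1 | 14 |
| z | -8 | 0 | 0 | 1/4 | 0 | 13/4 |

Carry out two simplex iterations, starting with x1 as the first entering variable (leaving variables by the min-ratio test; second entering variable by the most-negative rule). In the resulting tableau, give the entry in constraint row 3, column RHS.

Ratio test on column x1 — row 1: (31/4)/1 = 31/4; row 2: entry 0 ≤ 0; row 3: 14/3 = 14/3. Minimum is 14/3 at row 3 (s_3 leaves); pivot element 3.
Divide row 3 by 3; eliminate column x1 from the other rows.
Second iteration: most negative z-row entry is -29/12 in column s_2, so s_2 enters.
Ratio test on column s_2 — row 1: (37/12)/(1/12) = 37; row 2: (13/4)/(1/4) = 13; row 3: entry -1/3 ≤ 0. Minimum is 13 at row 2 (x2 leaves); pivot element 1/4.
Divide row 2 by 1/4; eliminate column s_2 from the other rows.
After both pivots, the entry at constraint row 3, column RHS is 9.

9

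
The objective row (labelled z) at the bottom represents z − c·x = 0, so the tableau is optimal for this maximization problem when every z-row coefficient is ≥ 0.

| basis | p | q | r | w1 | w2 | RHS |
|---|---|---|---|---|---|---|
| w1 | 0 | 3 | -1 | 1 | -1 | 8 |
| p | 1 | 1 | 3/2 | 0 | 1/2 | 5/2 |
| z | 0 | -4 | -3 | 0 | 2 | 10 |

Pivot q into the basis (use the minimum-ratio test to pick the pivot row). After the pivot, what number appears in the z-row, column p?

Ratio test on column q — row 1: 8/3 = 8/3; row 2: (5/2)/1 = 5/2. Minimum is 5/2 at row 2 (p leaves); pivot element 1.
Divide row 2 by 1; eliminate column q from the other rows.
z-row update in column p: 0 − (-4)·1 = 4.

4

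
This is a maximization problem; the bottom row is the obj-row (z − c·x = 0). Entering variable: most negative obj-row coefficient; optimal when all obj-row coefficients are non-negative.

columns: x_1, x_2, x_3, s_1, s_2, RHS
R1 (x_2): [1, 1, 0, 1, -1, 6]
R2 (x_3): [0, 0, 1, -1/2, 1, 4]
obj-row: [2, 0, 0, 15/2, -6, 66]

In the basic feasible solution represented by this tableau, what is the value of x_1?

x_1 is not in the basis, so in the current basic feasible solution x_1 = 0.

0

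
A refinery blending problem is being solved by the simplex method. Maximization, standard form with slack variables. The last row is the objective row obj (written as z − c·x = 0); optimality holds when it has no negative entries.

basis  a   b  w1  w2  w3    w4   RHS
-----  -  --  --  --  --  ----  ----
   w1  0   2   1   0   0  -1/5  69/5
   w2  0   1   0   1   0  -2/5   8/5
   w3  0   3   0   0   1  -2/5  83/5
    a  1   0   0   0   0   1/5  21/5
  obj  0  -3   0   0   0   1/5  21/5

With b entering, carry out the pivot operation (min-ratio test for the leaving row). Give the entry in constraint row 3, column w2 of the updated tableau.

-3

Ratio test on column b — row 1: (69/5)/2 = 69/10; row 2: (8/5)/1 = 8/5; row 3: (83/5)/3 = 83/15; row 4: entry 0 ≤ 0. Minimum is 8/5 at row 2 (w2 leaves); pivot element 1.
Divide row 2 by 1; eliminate column b from the other rows.
Row 3 update in column w2: 0 − 3·1 = -3.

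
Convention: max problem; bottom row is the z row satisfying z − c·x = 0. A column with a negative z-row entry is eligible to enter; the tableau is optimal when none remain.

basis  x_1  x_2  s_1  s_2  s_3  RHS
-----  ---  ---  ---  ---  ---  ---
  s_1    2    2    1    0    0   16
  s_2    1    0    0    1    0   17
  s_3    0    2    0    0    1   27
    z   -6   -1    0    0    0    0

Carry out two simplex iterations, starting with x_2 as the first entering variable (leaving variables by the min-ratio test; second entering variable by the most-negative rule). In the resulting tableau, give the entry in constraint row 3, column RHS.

27

Ratio test on column x_2 — row 1: 16/2 = 8; row 2: entry 0 ≤ 0; row 3: 27/2 = 27/2. Minimum is 8 at row 1 (s_1 leaves); pivot element 2.
Divide row 1 by 2; eliminate column x_2 from the other rows.
Second iteration: most negative z-row entry is -5 in column x_1, so x_1 enters.
Ratio test on column x_1 — row 1: 8/1 = 8; row 2: 17/1 = 17; row 3: entry -2 ≤ 0. Minimum is 8 at row 1 (x_2 leaves); pivot element 1.
Divide row 1 by 1; eliminate column x_1 from the other rows.
After both pivots, the entry at constraint row 3, column RHS is 27.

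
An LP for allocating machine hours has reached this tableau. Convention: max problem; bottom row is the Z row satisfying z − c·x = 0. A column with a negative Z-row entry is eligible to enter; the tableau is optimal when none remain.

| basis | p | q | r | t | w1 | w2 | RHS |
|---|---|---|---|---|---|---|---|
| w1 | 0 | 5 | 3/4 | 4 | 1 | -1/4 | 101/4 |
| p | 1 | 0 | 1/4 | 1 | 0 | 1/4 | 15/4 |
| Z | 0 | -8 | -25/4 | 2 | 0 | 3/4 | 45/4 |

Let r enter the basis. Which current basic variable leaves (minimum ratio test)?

p

Column r entries and ratios — w1: (101/4)/(3/4) = 101/3; p: (15/4)/(1/4) = 15.
Smallest ratio is 15 in the row of p, so p leaves.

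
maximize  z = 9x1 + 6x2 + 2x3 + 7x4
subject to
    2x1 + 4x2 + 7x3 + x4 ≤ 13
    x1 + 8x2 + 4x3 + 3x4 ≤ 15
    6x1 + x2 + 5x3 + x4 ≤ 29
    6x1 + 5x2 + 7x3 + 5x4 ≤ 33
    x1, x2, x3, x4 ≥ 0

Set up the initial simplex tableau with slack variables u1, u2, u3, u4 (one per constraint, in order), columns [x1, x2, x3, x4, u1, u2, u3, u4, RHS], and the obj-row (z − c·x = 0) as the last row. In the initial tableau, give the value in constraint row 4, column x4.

5

Constraint 4 has coefficient 5 on x4.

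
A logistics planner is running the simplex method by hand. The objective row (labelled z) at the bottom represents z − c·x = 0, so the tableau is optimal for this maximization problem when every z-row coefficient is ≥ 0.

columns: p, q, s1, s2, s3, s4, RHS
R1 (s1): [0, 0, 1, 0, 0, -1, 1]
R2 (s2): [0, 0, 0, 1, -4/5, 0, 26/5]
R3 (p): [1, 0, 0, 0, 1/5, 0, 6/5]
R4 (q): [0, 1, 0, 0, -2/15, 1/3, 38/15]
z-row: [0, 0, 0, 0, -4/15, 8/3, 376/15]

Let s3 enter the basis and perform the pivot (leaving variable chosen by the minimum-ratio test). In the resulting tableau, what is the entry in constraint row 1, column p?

Ratio test on column s3 — row 1: entry 0 ≤ 0; row 2: entry -4/5 ≤ 0; row 3: (6/5)/(1/5) = 6; row 4: entry -2/15 ≤ 0. Minimum is 6 at row 3 (p leaves); pivot element 1/5.
Divide row 3 by 1/5; eliminate column s3 from the other rows.
Row 1 update in column p: 0 − 0·5 = 0.

0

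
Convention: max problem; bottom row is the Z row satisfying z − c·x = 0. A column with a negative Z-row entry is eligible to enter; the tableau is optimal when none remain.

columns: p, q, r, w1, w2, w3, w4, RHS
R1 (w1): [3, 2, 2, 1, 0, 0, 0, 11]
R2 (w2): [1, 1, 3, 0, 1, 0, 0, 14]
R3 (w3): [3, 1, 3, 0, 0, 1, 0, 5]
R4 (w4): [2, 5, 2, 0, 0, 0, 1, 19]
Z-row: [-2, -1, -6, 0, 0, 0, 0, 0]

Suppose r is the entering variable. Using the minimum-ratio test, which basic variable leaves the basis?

w3

Column r entries and ratios — w1: 11/2 = 11/2; w2: 14/3 = 14/3; w3: 5/3 = 5/3; w4: 19/2 = 19/2.
Smallest ratio is 5/3 in the row of w3, so w3 leaves.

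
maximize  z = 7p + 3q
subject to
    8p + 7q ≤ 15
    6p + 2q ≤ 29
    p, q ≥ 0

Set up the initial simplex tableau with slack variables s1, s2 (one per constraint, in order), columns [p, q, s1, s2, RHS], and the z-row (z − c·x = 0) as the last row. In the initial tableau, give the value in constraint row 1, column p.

Constraint 1 has coefficient 8 on p.

8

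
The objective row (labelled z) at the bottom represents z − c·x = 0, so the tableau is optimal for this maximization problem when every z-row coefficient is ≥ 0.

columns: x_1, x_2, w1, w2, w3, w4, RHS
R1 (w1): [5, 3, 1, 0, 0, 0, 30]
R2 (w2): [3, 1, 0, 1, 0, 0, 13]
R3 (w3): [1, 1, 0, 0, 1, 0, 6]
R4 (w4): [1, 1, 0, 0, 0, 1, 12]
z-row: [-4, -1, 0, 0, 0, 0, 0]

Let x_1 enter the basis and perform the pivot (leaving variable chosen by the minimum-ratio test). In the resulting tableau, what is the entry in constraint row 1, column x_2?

4/3

Ratio test on column x_1 — row 1: 30/5 = 6; row 2: 13/3 = 13/3; row 3: 6/1 = 6; row 4: 12/1 = 12. Minimum is 13/3 at row 2 (w2 leaves); pivot element 3.
Divide row 2 by 3; eliminate column x_1 from the other rows.
Row 1 update in column x_2: 3 − 5·(1/3) = 4/3.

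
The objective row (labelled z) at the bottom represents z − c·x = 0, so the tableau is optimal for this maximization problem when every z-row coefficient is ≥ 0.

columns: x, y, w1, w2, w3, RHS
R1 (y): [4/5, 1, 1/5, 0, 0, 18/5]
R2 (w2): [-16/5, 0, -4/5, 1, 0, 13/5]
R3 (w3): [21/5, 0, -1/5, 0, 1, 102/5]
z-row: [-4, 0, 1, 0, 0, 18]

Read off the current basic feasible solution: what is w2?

w2 is basic (row 2); its value is the RHS of that row, 13/5.

13/5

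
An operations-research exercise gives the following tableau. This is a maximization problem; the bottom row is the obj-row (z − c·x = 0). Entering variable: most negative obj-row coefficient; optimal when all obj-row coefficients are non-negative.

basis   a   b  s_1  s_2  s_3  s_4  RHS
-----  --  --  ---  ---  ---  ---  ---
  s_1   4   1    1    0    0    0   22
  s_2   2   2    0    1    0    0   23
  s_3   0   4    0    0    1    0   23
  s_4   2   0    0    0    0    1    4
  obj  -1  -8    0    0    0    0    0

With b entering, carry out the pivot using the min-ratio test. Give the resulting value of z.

Ratio test on column b — row 1: 22/1 = 22; row 2: 23/2 = 23/2; row 3: 23/4 = 23/4; row 4: entry 0 ≤ 0. Minimum is 23/4 at row 3 (s_3 leaves); pivot element 4.
Pivot on row 3; the obj-row RHS becomes 0 − (-8)·(23/4) = 46.

46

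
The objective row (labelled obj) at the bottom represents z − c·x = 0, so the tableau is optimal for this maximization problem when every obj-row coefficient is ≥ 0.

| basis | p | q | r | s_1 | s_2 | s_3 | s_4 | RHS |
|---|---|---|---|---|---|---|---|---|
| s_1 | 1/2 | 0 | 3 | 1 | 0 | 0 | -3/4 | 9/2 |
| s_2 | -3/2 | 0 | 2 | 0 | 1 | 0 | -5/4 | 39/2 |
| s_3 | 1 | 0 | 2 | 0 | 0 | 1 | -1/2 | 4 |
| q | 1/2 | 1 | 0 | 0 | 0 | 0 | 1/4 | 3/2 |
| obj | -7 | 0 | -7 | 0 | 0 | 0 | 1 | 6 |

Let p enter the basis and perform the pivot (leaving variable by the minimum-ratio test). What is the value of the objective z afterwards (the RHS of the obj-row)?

27

Ratio test on column p — row 1: (9/2)/(1/2) = 9; row 2: entry -3/2 ≤ 0; row 3: 4/1 = 4; row 4: (3/2)/(1/2) = 3. Minimum is 3 at row 4 (q leaves); pivot element 1/2.
Pivot on row 4; the obj-row RHS becomes 6 − (-7)·3 = 27.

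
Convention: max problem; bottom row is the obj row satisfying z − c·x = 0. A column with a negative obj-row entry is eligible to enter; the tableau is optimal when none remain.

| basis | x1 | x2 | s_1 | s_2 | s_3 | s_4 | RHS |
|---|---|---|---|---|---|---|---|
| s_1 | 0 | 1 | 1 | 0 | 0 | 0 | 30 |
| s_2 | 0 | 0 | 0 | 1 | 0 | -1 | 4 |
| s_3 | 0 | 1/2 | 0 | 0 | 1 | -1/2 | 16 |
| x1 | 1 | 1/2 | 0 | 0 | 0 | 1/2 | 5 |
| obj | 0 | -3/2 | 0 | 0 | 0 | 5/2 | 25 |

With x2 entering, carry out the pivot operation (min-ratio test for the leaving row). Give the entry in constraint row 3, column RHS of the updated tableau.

Ratio test on column x2 — row 1: 30/1 = 30; row 2: entry 0 ≤ 0; row 3: 16/(1/2) = 32; row 4: 5/(1/2) = 10. Minimum is 10 at row 4 (x1 leaves); pivot element 1/2.
Divide row 4 by 1/2; eliminate column x2 from the other rows.
Row 3 update in column RHS: 16 − (1/2)·10 = 11.

11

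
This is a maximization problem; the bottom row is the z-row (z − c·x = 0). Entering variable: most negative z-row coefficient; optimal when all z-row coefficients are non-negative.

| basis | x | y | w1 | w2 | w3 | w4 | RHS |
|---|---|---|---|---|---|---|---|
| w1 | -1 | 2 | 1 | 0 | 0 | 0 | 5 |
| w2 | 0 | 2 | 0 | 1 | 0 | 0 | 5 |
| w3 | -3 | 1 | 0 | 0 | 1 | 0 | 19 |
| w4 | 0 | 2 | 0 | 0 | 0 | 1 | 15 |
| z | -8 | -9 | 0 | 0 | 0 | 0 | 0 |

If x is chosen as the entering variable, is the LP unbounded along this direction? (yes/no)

Every constraint-row entry in column x is ≤ 0, so increasing x is unbounded.

yes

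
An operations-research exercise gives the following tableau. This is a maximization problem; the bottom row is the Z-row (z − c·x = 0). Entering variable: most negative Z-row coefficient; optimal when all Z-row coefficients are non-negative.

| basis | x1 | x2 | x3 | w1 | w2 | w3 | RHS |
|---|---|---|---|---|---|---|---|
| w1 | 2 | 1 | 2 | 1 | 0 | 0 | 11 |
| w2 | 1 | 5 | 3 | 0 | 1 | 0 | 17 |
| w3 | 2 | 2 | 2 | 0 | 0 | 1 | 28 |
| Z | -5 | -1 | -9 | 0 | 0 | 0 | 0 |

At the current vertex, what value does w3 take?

w3 is basic (row 3); its value is the RHS of that row, 28.

28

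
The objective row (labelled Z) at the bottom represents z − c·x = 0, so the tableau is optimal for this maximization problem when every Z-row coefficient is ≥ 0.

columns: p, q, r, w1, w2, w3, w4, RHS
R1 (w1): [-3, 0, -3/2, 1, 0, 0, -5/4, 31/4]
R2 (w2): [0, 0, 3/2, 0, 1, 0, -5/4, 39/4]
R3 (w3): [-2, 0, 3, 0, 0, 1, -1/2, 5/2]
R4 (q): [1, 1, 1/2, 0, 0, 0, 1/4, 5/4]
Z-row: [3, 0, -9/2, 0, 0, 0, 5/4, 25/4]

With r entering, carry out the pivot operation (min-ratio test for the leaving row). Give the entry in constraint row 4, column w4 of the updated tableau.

1/3

Ratio test on column r — row 1: entry -3/2 ≤ 0; row 2: (39/4)/(3/2) = 13/2; row 3: (5/2)/3 = 5/6; row 4: (5/4)/(1/2) = 5/2. Minimum is 5/6 at row 3 (w3 leaves); pivot element 3.
Divide row 3 by 3; eliminate column r from the other rows.
Row 4 update in column w4: 1/4 − (1/2)·(-1/6) = 1/3.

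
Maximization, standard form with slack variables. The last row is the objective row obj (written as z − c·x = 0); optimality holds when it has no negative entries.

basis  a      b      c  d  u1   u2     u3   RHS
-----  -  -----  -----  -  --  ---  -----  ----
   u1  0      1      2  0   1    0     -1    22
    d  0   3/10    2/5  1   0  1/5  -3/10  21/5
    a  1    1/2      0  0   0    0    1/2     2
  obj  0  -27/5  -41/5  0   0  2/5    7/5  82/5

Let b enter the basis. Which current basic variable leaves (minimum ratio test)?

Column b entries and ratios — u1: 22/1 = 22; d: (21/5)/(3/10) = 14; a: 2/(1/2) = 4.
Smallest ratio is 4 in the row of a, so a leaves.

a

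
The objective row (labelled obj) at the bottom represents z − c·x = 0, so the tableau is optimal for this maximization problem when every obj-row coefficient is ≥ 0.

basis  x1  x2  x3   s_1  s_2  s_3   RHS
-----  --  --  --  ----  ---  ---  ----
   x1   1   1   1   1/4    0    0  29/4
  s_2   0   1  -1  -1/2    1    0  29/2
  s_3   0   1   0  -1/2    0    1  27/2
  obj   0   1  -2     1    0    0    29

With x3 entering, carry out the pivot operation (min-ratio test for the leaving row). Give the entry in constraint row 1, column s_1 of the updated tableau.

1/4

Ratio test on column x3 — row 1: (29/4)/1 = 29/4; row 2: entry -1 ≤ 0; row 3: entry 0 ≤ 0. Minimum is 29/4 at row 1 (x1 leaves); pivot element 1.
Divide row 1 by 1; eliminate column x3 from the other rows.
In the new row 1, the s_1 entry is the old entry divided by the pivot: (1/4)/1 = 1/4.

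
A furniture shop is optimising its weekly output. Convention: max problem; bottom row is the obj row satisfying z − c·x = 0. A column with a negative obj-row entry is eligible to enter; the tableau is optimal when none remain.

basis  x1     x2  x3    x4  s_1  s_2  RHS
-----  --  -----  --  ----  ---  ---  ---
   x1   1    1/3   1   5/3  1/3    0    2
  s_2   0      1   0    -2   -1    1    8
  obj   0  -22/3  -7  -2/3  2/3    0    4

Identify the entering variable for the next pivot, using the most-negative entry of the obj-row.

Negative obj-row entries: x2: -22/3, x3: -7, x4: -2/3.
The most negative is -22/3 in column x2, so x2 enters.

x2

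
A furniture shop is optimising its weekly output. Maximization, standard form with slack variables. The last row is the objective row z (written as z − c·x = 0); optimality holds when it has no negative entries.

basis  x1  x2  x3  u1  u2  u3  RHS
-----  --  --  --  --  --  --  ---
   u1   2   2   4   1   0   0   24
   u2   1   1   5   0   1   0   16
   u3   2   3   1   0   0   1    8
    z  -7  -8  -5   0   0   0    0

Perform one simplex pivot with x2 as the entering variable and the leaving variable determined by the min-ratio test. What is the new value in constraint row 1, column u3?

Ratio test on column x2 — row 1: 24/2 = 12; row 2: 16/1 = 16; row 3: 8/3 = 8/3. Minimum is 8/3 at row 3 (u3 leaves); pivot element 3.
Divide row 3 by 3; eliminate column x2 from the other rows.
Row 1 update in column u3: 0 − 2·(1/3) = -2/3.

-2/3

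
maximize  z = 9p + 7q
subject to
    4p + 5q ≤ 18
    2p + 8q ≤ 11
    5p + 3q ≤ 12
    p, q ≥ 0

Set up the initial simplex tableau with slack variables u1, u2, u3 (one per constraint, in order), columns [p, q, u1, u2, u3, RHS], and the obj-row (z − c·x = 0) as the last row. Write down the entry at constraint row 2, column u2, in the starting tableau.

1

Slack u2 belongs to constraint 2; its column is the unit vector e_2, so the entry in row 2 is 1.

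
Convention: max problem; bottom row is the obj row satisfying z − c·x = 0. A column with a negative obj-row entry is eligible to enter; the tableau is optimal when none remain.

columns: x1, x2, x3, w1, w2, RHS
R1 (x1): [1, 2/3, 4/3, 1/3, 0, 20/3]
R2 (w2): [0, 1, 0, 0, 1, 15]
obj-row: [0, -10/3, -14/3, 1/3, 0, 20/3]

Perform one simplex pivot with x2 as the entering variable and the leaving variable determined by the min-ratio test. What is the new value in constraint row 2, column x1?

-3/2

Ratio test on column x2 — row 1: (20/3)/(2/3) = 10; row 2: 15/1 = 15. Minimum is 10 at row 1 (x1 leaves); pivot element 2/3.
Divide row 1 by 2/3; eliminate column x2 from the other rows.
Row 2 update in column x1: 0 − 1·(3/2) = -3/2.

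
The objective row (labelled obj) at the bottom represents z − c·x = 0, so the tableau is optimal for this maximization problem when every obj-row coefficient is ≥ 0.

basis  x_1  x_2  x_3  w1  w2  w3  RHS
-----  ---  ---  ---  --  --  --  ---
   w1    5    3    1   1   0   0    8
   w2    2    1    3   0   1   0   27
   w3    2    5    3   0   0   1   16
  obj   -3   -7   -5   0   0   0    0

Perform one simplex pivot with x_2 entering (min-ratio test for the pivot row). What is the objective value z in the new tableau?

Ratio test on column x_2 — row 1: 8/3 = 8/3; row 2: 27/1 = 27; row 3: 16/5 = 16/5. Minimum is 8/3 at row 1 (w1 leaves); pivot element 3.
Pivot on row 1; the obj-row RHS becomes 0 − (-7)·(8/3) = 56/3.

56/3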